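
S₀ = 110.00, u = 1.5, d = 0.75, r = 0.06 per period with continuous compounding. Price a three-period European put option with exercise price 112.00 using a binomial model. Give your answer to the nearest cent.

17.75

Risk-neutral probability p = (e^0.06 − 0.75)/(1.5 − 0.75) = 0.3118/0.7500 = 0.4158
Terminal stock prices: S_uuu = 371.2, S_uud = 185.6, S_udd = 92.81, S_ddd = 46.41
Terminal payoffs (K − S): max(-259.2, 0) = 0, max(-73.62, 0) = 0, max(19.19, 0) = 19.19, max(65.59, 0) = 65.59
Node uu (S = 247.5): V_uu = e^(−0.06)·[0.4158·0.0000 + 0.5842·0.0000] = 0.0000
Node ud (S = 123.8): V_ud = e^(−0.06)·[0.4158·0.0000 + 0.5842·19.1875] = 10.5569
Node dd (S = 61.88): V_dd = e^(−0.06)·[0.4158·19.1875 + 0.5842·65.5938] = 43.6026
Node u (S = 165): V_u = e^(−0.06)·[0.4158·0.0000 + 0.5842·10.5569] = 5.8084
Node d (S = 82.5): V_d = e^(−0.06)·[0.4158·10.5569 + 0.5842·43.6026] = 28.1237
Node 0 (S = 110): V_0 = e^(−0.06)·[0.4158·5.8084 + 0.5842·28.1237] = 17.7479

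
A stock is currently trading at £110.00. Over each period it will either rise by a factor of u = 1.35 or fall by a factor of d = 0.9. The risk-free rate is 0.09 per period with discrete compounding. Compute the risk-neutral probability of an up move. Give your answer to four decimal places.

Risk-neutral probability p = (1 + 0.09 − 0.9)/(1.35 − 0.9) = 0.1900/0.4500 = 0.4222

p = 0.4222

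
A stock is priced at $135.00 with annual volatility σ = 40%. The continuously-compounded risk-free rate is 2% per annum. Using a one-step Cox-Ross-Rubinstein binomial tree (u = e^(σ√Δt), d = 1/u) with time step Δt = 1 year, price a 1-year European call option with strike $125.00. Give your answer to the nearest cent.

$31.89

CRR parameters: u = e^(σ√Δt) = e^(0.4·√1) = 1.4918, d = 1/u = 0.6703
Per-period rate: rΔt = 0.02·1 = 0.02, so R = e^0.02 = 1.0202
Risk-neutral probability p = (e^0.02 − 0.6703)/(1.4918 − 0.6703) = 0.3499/0.8215 = 0.4259
Terminal stock prices: S_u = 201.4, S_d = 90.49
Terminal payoffs (S − K): max(76.4, 0) = 76.4, max(-34.51, 0) = 0
Node 0 (S = 135): V_0 = e^(−0.02)·[0.4259·76.3963 + 0.5741·0.0000] = 31.8931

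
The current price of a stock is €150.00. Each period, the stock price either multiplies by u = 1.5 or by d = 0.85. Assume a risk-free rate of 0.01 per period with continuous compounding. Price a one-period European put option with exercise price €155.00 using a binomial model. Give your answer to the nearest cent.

€20.52

Risk-neutral probability p = (e^0.01 − 0.85)/(1.5 − 0.85) = 0.1601/0.6500 = 0.2462
Terminal stock prices: S_u = 225, S_d = 127.5
Terminal payoffs (K − S): max(-70, 0) = 0, max(27.5, 0) = 27.5
Node 0 (S = 150): V_0 = e^(−0.01)·[0.2462·0.0000 + 0.7538·27.5000] = 20.5224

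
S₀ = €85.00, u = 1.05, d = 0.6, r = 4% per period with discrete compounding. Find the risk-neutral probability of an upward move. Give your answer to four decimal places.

p = 0.9778

Risk-neutral probability p = (1 + 0.04 − 0.6)/(1.05 − 0.6) = 0.4400/0.4500 = 0.9778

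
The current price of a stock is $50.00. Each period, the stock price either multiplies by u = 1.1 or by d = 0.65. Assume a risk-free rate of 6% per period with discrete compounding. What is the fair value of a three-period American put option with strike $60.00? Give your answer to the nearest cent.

Risk-neutral probability p = (1 + 0.06 − 0.65)/(1.1 − 0.65) = 0.4100/0.4500 = 0.9111
Terminal stock prices: S_uuu = 66.55, S_uud = 39.33, S_udd = 23.24, S_ddd = 13.73
Terminal payoffs (K − S): max(-6.55, 0) = 0, max(20.67, 0) = 20.67, max(36.76, 0) = 36.76, max(46.27, 0) = 46.27
Node uu (S = 60.5): continuation = 1/1.06·[0.9111·0.0000 + 0.0889·20.6750] = 1.7338; exercise value = 0.0000 ≤ continuation, so V_uu = 1.7338
Node ud (S = 35.75): continuation = 1/1.06·[0.9111·20.6750 + 0.0889·36.7625] = 20.8538; exercise value = 24.2500 > continuation, so V_ud = 24.2500 (exercise)
Node dd (S = 21.13): continuation = 1/1.06·[0.9111·36.7625 + 0.0889·46.2687] = 35.4788; exercise value = 38.8750 > continuation, so V_dd = 38.8750 (exercise)
Node u (S = 55): continuation = 1/1.06·[0.9111·1.7338 + 0.0889·24.2500] = 3.5238; exercise value = 5.0000 > continuation, so V_u = 5.0000 (exercise)
Node d (S = 32.5): continuation = 1/1.06·[0.9111·24.2500 + 0.0889·38.8750] = 24.1038; exercise value = 27.5000 > continuation, so V_d = 27.5000 (exercise)
Node 0 (S = 50): continuation = 1/1.06·[0.9111·5.0000 + 0.0889·27.5000] = 6.6038; exercise value = 10.0000 > continuation, so V_0 = 10.0000 (exercise)

$10.00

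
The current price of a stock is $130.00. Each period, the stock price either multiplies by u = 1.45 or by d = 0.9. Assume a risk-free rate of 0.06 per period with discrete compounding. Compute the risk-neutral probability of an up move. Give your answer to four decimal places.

Risk-neutral probability p = (1 + 0.06 − 0.9)/(1.45 − 0.9) = 0.1600/0.5500 = 0.2909

p = 0.2909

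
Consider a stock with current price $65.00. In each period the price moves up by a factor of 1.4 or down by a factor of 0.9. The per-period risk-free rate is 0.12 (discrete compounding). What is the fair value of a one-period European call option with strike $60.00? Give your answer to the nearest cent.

Risk-neutral probability p = (1 + 0.12 − 0.9)/(1.4 − 0.9) = 0.2200/0.5000 = 0.4400
Terminal stock prices: S_u = 91, S_d = 58.5
Terminal payoffs (S − K): max(31, 0) = 31, max(-1.5, 0) = 0
Node 0 (S = 65): V_0 = 1/1.12·[0.4400·31.0000 + 0.5600·0.0000] = 12.1786

$12.18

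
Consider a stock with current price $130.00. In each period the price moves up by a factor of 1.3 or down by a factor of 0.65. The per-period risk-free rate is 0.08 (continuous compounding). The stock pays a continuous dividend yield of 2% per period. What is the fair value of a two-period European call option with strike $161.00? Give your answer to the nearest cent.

$20.08

Per-period risk-free factor R = e^0.08 = 1.0833; dividend-adjusted growth = e^(0.08−0.02) = 1.0618.
Risk-neutral probability p = (1.0618 − 0.65)/(1.3 − 0.65) = 0.4118/0.6500 = 0.6336
Terminal stock prices: S_uu = 219.7, S_ud = 109.9, S_dd = 54.93
Terminal payoffs (S − K): max(58.7, 0) = 58.7, max(-51.15, 0) = 0, max(-106.1, 0) = 0
Node u (S = 169): V_u = e^(−0.08)·[0.6336·58.7000 + 0.3664·0.0000] = 34.3326
Node d (S = 84.5): V_d = e^(−0.08)·[0.6336·0.0000 + 0.3664·0.0000] = 0.0000
Node 0 (S = 130): V_0 = e^(−0.08)·[0.6336·34.3326 + 0.3664·0.0000] = 20.0805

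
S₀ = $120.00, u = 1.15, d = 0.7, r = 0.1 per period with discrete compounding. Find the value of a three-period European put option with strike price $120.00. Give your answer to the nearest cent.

$3.14

Risk-neutral probability p = (1 + 0.1 − 0.7)/(1.15 − 0.7) = 0.4000/0.4500 = 0.8889
Terminal stock prices: S_uuu = 182.5, S_uud = 111.1, S_udd = 67.62, S_ddd = 41.16
Terminal payoffs (K − S): max(-62.5, 0) = 0, max(8.91, 0) = 8.91, max(52.38, 0) = 52.38, max(78.84, 0) = 78.84
Node uu (S = 158.7): V_uu = 1/1.1·[0.8889·0.0000 + 0.1111·8.9100] = 0.9000
Node ud (S = 96.6): V_ud = 1/1.1·[0.8889·8.9100 + 0.1111·52.3800] = 12.4909
Node dd (S = 58.8): V_dd = 1/1.1·[0.8889·52.3800 + 0.1111·78.8400] = 50.2909
Node u (S = 138): V_u = 1/1.1·[0.8889·0.9000 + 0.1111·12.4909] = 1.9890
Node d (S = 84): V_d = 1/1.1·[0.8889·12.4909 + 0.1111·50.2909] = 15.1736
Node 0 (S = 120): V_0 = 1/1.1·[0.8889·1.9890 + 0.1111·15.1736] = 3.1399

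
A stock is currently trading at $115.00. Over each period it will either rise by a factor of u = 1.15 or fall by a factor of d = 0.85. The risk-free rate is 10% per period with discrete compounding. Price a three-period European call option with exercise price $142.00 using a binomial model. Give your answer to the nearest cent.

Risk-neutral probability p = (1 + 0.1 − 0.85)/(1.15 − 0.85) = 0.2500/0.3000 = 0.8333
Terminal stock prices: S_uuu = 174.9, S_uud = 129.3, S_udd = 95.55, S_ddd = 70.62
Terminal payoffs (S − K): max(32.9, 0) = 32.9, max(-12.73, 0) = 0, max(-46.45, 0) = 0, max(-71.38, 0) = 0
Node uu (S = 152.1): V_uu = 1/1.1·[0.8333·32.9006 + 0.1667·0.0000] = 24.9247
Node ud (S = 112.4): V_ud = 1/1.1·[0.8333·0.0000 + 0.1667·0.0000] = 0.0000
Node dd (S = 83.09): V_dd = 1/1.1·[0.8333·0.0000 + 0.1667·0.0000] = 0.0000
Node u (S = 132.2): V_u = 1/1.1·[0.8333·24.9247 + 0.1667·0.0000] = 18.8824
Node d (S = 97.75): V_d = 1/1.1·[0.8333·0.0000 + 0.1667·0.0000] = 0.0000
Node 0 (S = 115): V_0 = 1/1.1·[0.8333·18.8824 + 0.1667·0.0000] = 14.3048

$14.30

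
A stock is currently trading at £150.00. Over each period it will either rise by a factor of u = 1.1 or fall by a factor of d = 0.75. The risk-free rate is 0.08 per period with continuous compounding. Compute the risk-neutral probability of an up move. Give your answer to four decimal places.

Risk-neutral probability p = (e^0.08 − 0.75)/(1.1 − 0.75) = 0.3333/0.3500 = 0.9522

p = 0.9522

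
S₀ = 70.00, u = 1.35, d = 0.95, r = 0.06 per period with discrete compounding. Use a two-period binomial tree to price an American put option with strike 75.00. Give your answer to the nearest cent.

5.81

Risk-neutral probability p = (1 + 0.06 − 0.95)/(1.35 − 0.95) = 0.1100/0.4000 = 0.2750
Terminal stock prices: S_uu = 127.6, S_ud = 89.77, S_dd = 63.17
Terminal payoffs (K − S): max(-52.58, 0) = 0, max(-14.77, 0) = 0, max(11.83, 0) = 11.83
Node u (S = 94.5): continuation = 1/1.06·[0.2750·0.0000 + 0.7250·0.0000] = 0.0000; exercise value = 0.0000 ≤ continuation, so V_u = 0.0000
Node d (S = 66.5): continuation = 1/1.06·[0.2750·0.0000 + 0.7250·11.8250] = 8.0879; exercise value = 8.5000 > continuation, so V_d = 8.5000 (exercise)
Node 0 (S = 70): continuation = 1/1.06·[0.2750·0.0000 + 0.7250·8.5000] = 5.8137; exercise value = 5.0000 ≤ continuation, so V_0 = 5.8137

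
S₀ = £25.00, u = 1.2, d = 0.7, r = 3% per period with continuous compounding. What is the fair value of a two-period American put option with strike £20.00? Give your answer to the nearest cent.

Risk-neutral probability p = (e^0.03 − 0.7)/(1.2 − 0.7) = 0.3305/0.5000 = 0.6609
Terminal stock prices: S_uu = 36, S_ud = 21, S_dd = 12.25
Terminal payoffs (K − S): max(-16, 0) = 0, max(-1, 0) = 0, max(7.75, 0) = 7.75
Node u (S = 30): continuation = e^(−0.03)·[0.6609·0.0000 + 0.3391·0.0000] = 0.0000; exercise value = 0.0000 ≤ continuation, so V_u = 0.0000
Node d (S = 17.5): continuation = e^(−0.03)·[0.6609·0.0000 + 0.3391·7.7500] = 2.5503; exercise value = 2.5000 ≤ continuation, so V_d = 2.5503
Node 0 (S = 25): continuation = e^(−0.03)·[0.6609·0.0000 + 0.3391·2.5503] = 0.8392; exercise value = 0.0000 ≤ continuation, so V_0 = 0.8392

£0.84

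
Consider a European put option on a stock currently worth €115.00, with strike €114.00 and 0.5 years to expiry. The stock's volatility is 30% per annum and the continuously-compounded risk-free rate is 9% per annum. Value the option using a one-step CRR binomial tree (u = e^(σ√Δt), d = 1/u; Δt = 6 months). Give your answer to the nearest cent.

CRR parameters: u = e^(σ√Δt) = e^(0.3·√0.5) = 1.2363, d = 1/u = 0.8089
Per-period rate: rΔt = 0.09·0.5 = 0.045, so R = e^0.045 = 1.0460
Risk-neutral probability p = (e^0.045 − 0.8089)/(1.2363 − 0.8089) = 0.2372/0.4275 = 0.5548
Terminal stock prices: S_u = 142.2, S_d = 93.02
Terminal payoffs (K − S): max(-28.18, 0) = 0, max(20.98, 0) = 20.98
Node 0 (S = 115): V_0 = e^(−0.045)·[0.5548·0.0000 + 0.4452·20.9813] = 8.9290

€8.93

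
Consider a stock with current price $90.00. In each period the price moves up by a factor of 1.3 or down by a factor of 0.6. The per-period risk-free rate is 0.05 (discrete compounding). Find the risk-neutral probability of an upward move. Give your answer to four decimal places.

Risk-neutral probability p = (1 + 0.05 − 0.6)/(1.3 − 0.6) = 0.4500/0.7000 = 0.6429

p = 0.6429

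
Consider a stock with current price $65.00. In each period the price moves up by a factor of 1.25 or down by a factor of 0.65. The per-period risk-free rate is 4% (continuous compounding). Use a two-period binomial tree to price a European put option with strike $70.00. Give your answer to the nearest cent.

Risk-neutral probability p = (e^0.04 − 0.65)/(1.25 − 0.65) = 0.3908/0.6000 = 0.6514
Terminal stock prices: S_uu = 101.6, S_ud = 52.81, S_dd = 27.46
Terminal payoffs (K − S): max(-31.56, 0) = 0, max(17.19, 0) = 17.19, max(42.54, 0) = 42.54
Node u (S = 81.25): V_u = e^(−0.04)·[0.6514·0.0000 + 0.3486·17.1875] = 5.7574
Node d (S = 42.25): V_d = e^(−0.04)·[0.6514·17.1875 + 0.3486·42.5375] = 25.0053
Node 0 (S = 65): V_0 = e^(−0.04)·[0.6514·5.7574 + 0.3486·25.0053] = 11.9793

$11.98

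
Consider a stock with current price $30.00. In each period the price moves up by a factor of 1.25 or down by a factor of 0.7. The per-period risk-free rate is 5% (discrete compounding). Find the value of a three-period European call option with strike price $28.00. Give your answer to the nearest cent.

$8.65

Risk-neutral probability p = (1 + 0.05 − 0.7)/(1.25 − 0.7) = 0.3500/0.5500 = 0.6364
Terminal stock prices: S_uuu = 58.59, S_uud = 32.81, S_udd = 18.37, S_ddd = 10.29
Terminal payoffs (S − K): max(30.59, 0) = 30.59, max(4.812, 0) = 4.812, max(-9.625, 0) = 0, max(-17.71, 0) = 0
Node uu (S = 46.88): V_uu = 1/1.05·[0.6364·30.5938 + 0.3636·4.8125] = 20.2083
Node ud (S = 26.25): V_ud = 1/1.05·[0.6364·4.8125 + 0.3636·0.0000] = 2.9167
Node dd (S = 14.7): V_dd = 1/1.05·[0.6364·0.0000 + 0.3636·0.0000] = 0.0000
Node u (S = 37.5): V_u = 1/1.05·[0.6364·20.2083 + 0.3636·2.9167] = 13.2576
Node d (S = 21): V_d = 1/1.05·[0.6364·2.9167 + 0.3636·0.0000] = 1.7677
Node 0 (S = 30): V_0 = 1/1.05·[0.6364·13.2576 + 0.3636·1.7677] = 8.6471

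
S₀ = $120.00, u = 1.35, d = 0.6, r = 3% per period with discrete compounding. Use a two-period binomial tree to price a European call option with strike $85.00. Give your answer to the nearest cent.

Risk-neutral probability p = (1 + 0.03 − 0.6)/(1.35 − 0.6) = 0.4300/0.7500 = 0.5733
Terminal stock prices: S_uu = 218.7, S_ud = 97.2, S_dd = 43.2
Terminal payoffs (S − K): max(133.7, 0) = 133.7, max(12.2, 0) = 12.2, max(-41.8, 0) = 0
Node u (S = 162): V_u = 1/1.03·[0.5733·133.7000 + 0.4267·12.2000] = 79.4757
Node d (S = 72): V_d = 1/1.03·[0.5733·12.2000 + 0.4267·0.0000] = 6.7909
Node 0 (S = 120): V_0 = 1/1.03·[0.5733·79.4757 + 0.4267·6.7909] = 47.0520

$47.05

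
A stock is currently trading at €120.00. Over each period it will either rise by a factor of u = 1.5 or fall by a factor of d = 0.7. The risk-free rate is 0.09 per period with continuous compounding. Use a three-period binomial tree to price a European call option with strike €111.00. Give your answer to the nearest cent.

€48.85

Risk-neutral probability p = (e^0.09 − 0.7)/(1.5 − 0.7) = 0.3942/0.8000 = 0.4927
Terminal stock prices: S_uuu = 405, S_uud = 189, S_udd = 88.2, S_ddd = 41.16
Terminal payoffs (S − K): max(294, 0) = 294, max(78, 0) = 78, max(-22.8, 0) = 0, max(-69.84, 0) = 0
Node uu (S = 270): V_uu = e^(−0.09)·[0.4927·294.0000 + 0.5073·78.0000] = 168.5536
Node ud (S = 126): V_ud = e^(−0.09)·[0.4927·78.0000 + 0.5073·0.0000] = 35.1242
Node dd (S = 58.8): V_dd = e^(−0.09)·[0.4927·0.0000 + 0.5073·0.0000] = 0.0000
Node u (S = 180): V_u = e^(−0.09)·[0.4927·168.5536 + 0.5073·35.1242] = 92.1857
Node d (S = 84): V_d = e^(−0.09)·[0.4927·35.1242 + 0.5073·0.0000] = 15.8168
Node 0 (S = 120): V_0 = e^(−0.09)·[0.4927·92.1857 + 0.5073·15.8168] = 48.8452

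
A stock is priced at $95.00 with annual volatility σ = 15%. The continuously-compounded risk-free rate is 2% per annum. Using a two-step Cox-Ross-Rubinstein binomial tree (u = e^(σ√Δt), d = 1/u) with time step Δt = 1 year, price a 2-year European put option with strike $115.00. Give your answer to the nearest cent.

$19.06

CRR parameters: u = e^(σ√Δt) = e^(0.15·√1) = 1.1618, d = 1/u = 0.8607
Per-period rate: rΔt = 0.02·1 = 0.02, so R = e^0.02 = 1.0202
Risk-neutral probability p = (e^0.02 − 0.8607)/(1.1618 − 0.8607) = 0.1595/0.3011 = 0.5297
Terminal stock prices: S_uu = 128.2, S_ud = 95, S_dd = 70.38
Terminal payoffs (K − S): max(-13.24, 0) = 0, max(20, 0) = 20, max(44.62, 0) = 44.62
Node u (S = 110.4): V_u = e^(−0.02)·[0.5297·0.0000 + 0.4703·20.0000] = 9.2206
Node d (S = 81.77): V_d = e^(−0.02)·[0.5297·20.0000 + 0.4703·44.6223] = 30.9556
Node 0 (S = 95): V_0 = e^(−0.02)·[0.5297·9.2206 + 0.4703·30.9556] = 19.0585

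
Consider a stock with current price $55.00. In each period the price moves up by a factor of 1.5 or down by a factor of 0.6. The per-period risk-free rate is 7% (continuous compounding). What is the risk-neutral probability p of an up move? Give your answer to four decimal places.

Risk-neutral probability p = (e^0.07 − 0.6)/(1.5 − 0.6) = 0.4725/0.9000 = 0.5250

p = 0.5250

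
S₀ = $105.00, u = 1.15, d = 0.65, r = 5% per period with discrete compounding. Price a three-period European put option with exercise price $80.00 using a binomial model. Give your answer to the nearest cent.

$2.76

Risk-neutral probability p = (1 + 0.05 − 0.65)/(1.15 − 0.65) = 0.4000/0.5000 = 0.8000
Terminal stock prices: S_uuu = 159.7, S_uud = 90.26, S_udd = 51.02, S_ddd = 28.84
Terminal payoffs (K − S): max(-79.69, 0) = 0, max(-10.26, 0) = 0, max(28.98, 0) = 28.98, max(51.16, 0) = 51.16
Node uu (S = 138.9): V_uu = 1/1.05·[0.8000·0.0000 + 0.2000·0.0000] = 0.0000
Node ud (S = 78.49): V_ud = 1/1.05·[0.8000·0.0000 + 0.2000·28.9831] = 5.5206
Node dd (S = 44.36): V_dd = 1/1.05·[0.8000·28.9831 + 0.2000·51.1644] = 31.8280
Node u (S = 120.7): V_u = 1/1.05·[0.8000·0.0000 + 0.2000·5.5206] = 1.0515
Node d (S = 68.25): V_d = 1/1.05·[0.8000·5.5206 + 0.2000·31.8280] = 10.2686
Node 0 (S = 105): V_0 = 1/1.05·[0.8000·1.0515 + 0.2000·10.2686] = 2.7571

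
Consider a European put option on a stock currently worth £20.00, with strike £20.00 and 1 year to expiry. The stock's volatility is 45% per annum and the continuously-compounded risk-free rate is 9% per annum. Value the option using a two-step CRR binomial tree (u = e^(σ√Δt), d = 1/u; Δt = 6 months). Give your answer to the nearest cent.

£2.22

CRR parameters: u = e^(σ√Δt) = e^(0.45·√0.5) = 1.3746, d = 1/u = 0.7275
Per-period rate: rΔt = 0.09·0.5 = 0.045, so R = e^0.045 = 1.0460
Risk-neutral probability p = (e^0.045 − 0.7275)/(1.3746 − 0.7275) = 0.3186/0.6472 = 0.4922
Terminal stock prices: S_uu = 37.79, S_ud = 20, S_dd = 10.58
Terminal payoffs (K − S): max(-17.79, 0) = 0, max(0, 0) = 0, max(9.416, 0) = 9.416
Node u (S = 27.49): V_u = e^(−0.045)·[0.4922·0.0000 + 0.5078·0.0000] = 0.0000
Node d (S = 14.55): V_d = e^(−0.045)·[0.4922·0.0000 + 0.5078·9.4161] = 4.5708
Node 0 (S = 20): V_0 = e^(−0.045)·[0.4922·0.0000 + 0.5078·4.5708] = 2.2188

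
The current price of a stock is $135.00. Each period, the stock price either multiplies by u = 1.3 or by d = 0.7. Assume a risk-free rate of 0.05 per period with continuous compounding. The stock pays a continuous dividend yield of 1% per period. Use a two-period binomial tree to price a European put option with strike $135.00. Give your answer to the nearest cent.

$17.02

Per-period risk-free factor R = e^0.05 = 1.0513; dividend-adjusted growth = e^(0.05−0.01) = 1.0408.
Risk-neutral probability p = (1.0408 − 0.7)/(1.3 − 0.7) = 0.3408/0.6000 = 0.5680
Terminal stock prices: S_uu = 228.2, S_ud = 122.8, S_dd = 66.15
Terminal payoffs (K − S): max(-93.15, 0) = 0, max(12.15, 0) = 12.15, max(68.85, 0) = 68.85
Node u (S = 175.5): V_u = e^(−0.05)·[0.5680·0.0000 + 0.4320·12.1500] = 4.9926
Node d (S = 94.5): V_d = e^(−0.05)·[0.5680·12.1500 + 0.4320·68.8500] = 34.8563
Node 0 (S = 135): V_0 = e^(−0.05)·[0.5680·4.9926 + 0.4320·34.8563] = 17.0205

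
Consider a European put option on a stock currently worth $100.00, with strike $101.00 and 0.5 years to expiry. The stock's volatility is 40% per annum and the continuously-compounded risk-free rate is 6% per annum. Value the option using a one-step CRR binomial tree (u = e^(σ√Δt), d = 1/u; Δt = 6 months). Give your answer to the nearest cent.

$12.87

CRR parameters: u = e^(σ√Δt) = e^(0.4·√0.5) = 1.3269, d = 1/u = 0.7536
Per-period rate: rΔt = 0.06·0.5 = 0.03, so R = e^0.03 = 1.0305
Risk-neutral probability p = (e^0.03 − 0.7536)/(1.3269 − 0.7536) = 0.2768/0.5733 = 0.4829
Terminal stock prices: S_u = 132.7, S_d = 75.36
Terminal payoffs (K − S): max(-31.69, 0) = 0, max(25.64, 0) = 25.64
Node 0 (S = 100): V_0 = e^(−0.03)·[0.4829·0.0000 + 0.5171·25.6362] = 12.8651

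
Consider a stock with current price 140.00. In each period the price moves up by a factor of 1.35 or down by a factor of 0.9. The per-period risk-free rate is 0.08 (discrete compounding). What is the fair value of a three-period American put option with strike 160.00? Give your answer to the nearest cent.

20.00

Risk-neutral probability p = (1 + 0.08 − 0.9)/(1.35 − 0.9) = 0.1800/0.4500 = 0.4000
Terminal stock prices: S_uuu = 344.5, S_uud = 229.6, S_udd = 153.1, S_ddd = 102.1
Terminal payoffs (K − S): max(-184.5, 0) = 0, max(-69.64, 0) = 0, max(6.91, 0) = 6.91, max(57.94, 0) = 57.94
Node uu (S = 255.2): continuation = 1/1.08·[0.4000·0.0000 + 0.6000·0.0000] = 0.0000; exercise value = 0.0000 ≤ continuation, so V_uu = 0.0000
Node ud (S = 170.1): continuation = 1/1.08·[0.4000·0.0000 + 0.6000·6.9100] = 3.8389; exercise value = 0.0000 ≤ continuation, so V_ud = 3.8389
Node dd (S = 113.4): continuation = 1/1.08·[0.4000·6.9100 + 0.6000·57.9400] = 34.7481; exercise value = 46.6000 > continuation, so V_dd = 46.6000 (exercise)
Node u (S = 189): continuation = 1/1.08·[0.4000·0.0000 + 0.6000·3.8389] = 2.1327; exercise value = 0.0000 ≤ continuation, so V_u = 2.1327
Node d (S = 126): continuation = 1/1.08·[0.4000·3.8389 + 0.6000·46.6000] = 27.3107; exercise value = 34.0000 > continuation, so V_d = 34.0000 (exercise)
Node 0 (S = 140): continuation = 1/1.08·[0.4000·2.1327 + 0.6000·34.0000] = 19.6788; exercise value = 20.0000 > continuation, so V_0 = 20.0000 (exercise)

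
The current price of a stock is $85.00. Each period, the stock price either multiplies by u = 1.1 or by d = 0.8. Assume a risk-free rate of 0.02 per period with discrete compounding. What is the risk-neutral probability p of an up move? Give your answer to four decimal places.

p = 0.7333

Risk-neutral probability p = (1 + 0.02 − 0.8)/(1.1 − 0.8) = 0.2200/0.3000 = 0.7333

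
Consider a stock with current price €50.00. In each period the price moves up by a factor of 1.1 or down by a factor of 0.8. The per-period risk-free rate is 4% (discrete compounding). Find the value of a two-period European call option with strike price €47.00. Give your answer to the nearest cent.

€7.99

Risk-neutral probability p = (1 + 0.04 − 0.8)/(1.1 − 0.8) = 0.2400/0.3000 = 0.8000
Terminal stock prices: S_uu = 60.5, S_ud = 44, S_dd = 32
Terminal payoffs (S − K): max(13.5, 0) = 13.5, max(-3, 0) = 0, max(-15, 0) = 0
Node u (S = 55): V_u = 1/1.04·[0.8000·13.5000 + 0.2000·0.0000] = 10.3846
Node d (S = 40): V_d = 1/1.04·[0.8000·0.0000 + 0.2000·0.0000] = 0.0000
Node 0 (S = 50): V_0 = 1/1.04·[0.8000·10.3846 + 0.2000·0.0000] = 7.9882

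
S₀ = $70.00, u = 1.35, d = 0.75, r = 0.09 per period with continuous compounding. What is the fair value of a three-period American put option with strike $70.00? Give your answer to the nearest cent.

Risk-neutral probability p = (e^0.09 − 0.75)/(1.35 − 0.75) = 0.3442/0.6000 = 0.5736
Terminal stock prices: S_uuu = 172.2, S_uud = 95.68, S_udd = 53.16, S_ddd = 29.53
Terminal payoffs (K − S): max(-102.2, 0) = 0, max(-25.68, 0) = 0, max(16.84, 0) = 16.84, max(40.47, 0) = 40.47
Node uu (S = 127.6): continuation = e^(−0.09)·[0.5736·0.0000 + 0.4264·0.0000] = 0.0000; exercise value = 0.0000 ≤ continuation, so V_uu = 0.0000
Node ud (S = 70.88): continuation = e^(−0.09)·[0.5736·0.0000 + 0.4264·16.8438] = 6.5636; exercise value = 0.0000 ≤ continuation, so V_ud = 6.5636
Node dd (S = 39.38): continuation = e^(−0.09)·[0.5736·16.8438 + 0.4264·40.4688] = 24.6002; exercise value = 30.6250 > continuation, so V_dd = 30.6250 (exercise)
Node u (S = 94.5): continuation = e^(−0.09)·[0.5736·0.0000 + 0.4264·6.5636] = 2.5577; exercise value = 0.0000 ≤ continuation, so V_u = 2.5577
Node d (S = 52.5): continuation = e^(−0.09)·[0.5736·6.5636 + 0.4264·30.6250] = 15.3749; exercise value = 17.5000 > continuation, so V_d = 17.5000 (exercise)
Node 0 (S = 70): continuation = e^(−0.09)·[0.5736·2.5577 + 0.4264·17.5000] = 8.1603; exercise value = 0.0000 ≤ continuation, so V_0 = 8.1603

$8.16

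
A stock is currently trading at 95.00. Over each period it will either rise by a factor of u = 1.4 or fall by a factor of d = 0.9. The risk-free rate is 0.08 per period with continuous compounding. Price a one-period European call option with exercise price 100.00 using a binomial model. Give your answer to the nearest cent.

Risk-neutral probability p = (e^0.08 − 0.9)/(1.4 − 0.9) = 0.1833/0.5000 = 0.3666
Terminal stock prices: S_u = 133, S_d = 85.5
Terminal payoffs (S − K): max(33, 0) = 33, max(-14.5, 0) = 0
Node 0 (S = 95): V_0 = e^(−0.08)·[0.3666·33.0000 + 0.6334·0.0000] = 11.1669

11.17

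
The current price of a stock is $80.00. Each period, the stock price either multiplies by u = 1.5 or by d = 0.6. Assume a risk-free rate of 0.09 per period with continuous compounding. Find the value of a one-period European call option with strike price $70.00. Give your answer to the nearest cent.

Risk-neutral probability p = (e^0.09 − 0.6)/(1.5 − 0.6) = 0.4942/0.9000 = 0.5491
Terminal stock prices: S_u = 120, S_d = 48
Terminal payoffs (S − K): max(50, 0) = 50, max(-22, 0) = 0
Node 0 (S = 80): V_0 = e^(−0.09)·[0.5491·50.0000 + 0.4509·0.0000] = 25.0912

$25.09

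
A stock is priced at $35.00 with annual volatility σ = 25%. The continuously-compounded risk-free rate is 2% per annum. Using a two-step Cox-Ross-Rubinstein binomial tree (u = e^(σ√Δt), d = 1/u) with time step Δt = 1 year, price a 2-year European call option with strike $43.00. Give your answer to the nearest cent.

CRR parameters: u = e^(σ√Δt) = e^(0.25·√1) = 1.2840, d = 1/u = 0.7788
Per-period rate: rΔt = 0.02·1 = 0.02, so R = e^0.02 = 1.0202
Risk-neutral probability p = (e^0.02 − 0.7788)/(1.2840 − 0.7788) = 0.2414/0.5052 = 0.4778
Terminal stock prices: S_uu = 57.71, S_ud = 35, S_dd = 21.23
Terminal payoffs (S − K): max(14.71, 0) = 14.71, max(-8, 0) = 0, max(-21.77, 0) = 0
Node u (S = 44.94): V_u = e^(−0.02)·[0.4778·14.7052 + 0.5222·0.0000] = 6.8872
Node d (S = 27.26): V_d = e^(−0.02)·[0.4778·0.0000 + 0.5222·0.0000] = 0.0000
Node 0 (S = 35): V_0 = e^(−0.02)·[0.4778·6.8872 + 0.5222·0.0000] = 3.2256

$3.23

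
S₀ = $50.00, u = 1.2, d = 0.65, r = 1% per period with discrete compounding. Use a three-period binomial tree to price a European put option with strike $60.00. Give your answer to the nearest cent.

Risk-neutral probability p = (1 + 0.01 − 0.65)/(1.2 − 0.65) = 0.3600/0.5500 = 0.6545
Terminal stock prices: S_uuu = 86.4, S_uud = 46.8, S_udd = 25.35, S_ddd = 13.73
Terminal payoffs (K − S): max(-26.4, 0) = 0, max(13.2, 0) = 13.2, max(34.65, 0) = 34.65, max(46.27, 0) = 46.27
Node uu (S = 72): V_uu = 1/1.01·[0.6545·0.0000 + 0.3455·13.2000] = 4.5149
Node ud (S = 39): V_ud = 1/1.01·[0.6545·13.2000 + 0.3455·34.6500] = 20.4059
Node dd (S = 21.13): V_dd = 1/1.01·[0.6545·34.6500 + 0.3455·46.2687] = 38.2809
Node u (S = 60): V_u = 1/1.01·[0.6545·4.5149 + 0.3455·20.4059] = 9.9054
Node d (S = 32.5): V_d = 1/1.01·[0.6545·20.4059 + 0.3455·38.2809] = 26.3178
Node 0 (S = 50): V_0 = 1/1.01·[0.6545·9.9054 + 0.3455·26.3178] = 15.4209

$15.42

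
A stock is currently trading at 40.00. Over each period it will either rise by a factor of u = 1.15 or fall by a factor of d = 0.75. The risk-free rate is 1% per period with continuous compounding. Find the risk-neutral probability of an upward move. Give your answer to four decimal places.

p = 0.6501

Risk-neutral probability p = (e^0.01 − 0.75)/(1.15 − 0.75) = 0.2601/0.4000 = 0.6501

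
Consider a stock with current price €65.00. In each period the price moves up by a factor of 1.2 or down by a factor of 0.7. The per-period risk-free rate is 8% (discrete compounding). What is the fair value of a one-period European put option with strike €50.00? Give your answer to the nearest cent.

Risk-neutral probability p = (1 + 0.08 − 0.7)/(1.2 − 0.7) = 0.3800/0.5000 = 0.7600
Terminal stock prices: S_u = 78, S_d = 45.5
Terminal payoffs (K − S): max(-28, 0) = 0, max(4.5, 0) = 4.5
Node 0 (S = 65): V_0 = 1/1.08·[0.7600·0.0000 + 0.2400·4.5000] = 1.0000

€1.00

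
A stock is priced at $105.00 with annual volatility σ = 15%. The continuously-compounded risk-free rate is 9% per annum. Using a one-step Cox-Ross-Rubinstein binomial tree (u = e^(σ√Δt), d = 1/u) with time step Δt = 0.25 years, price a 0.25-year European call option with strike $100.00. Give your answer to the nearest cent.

CRR parameters: u = e^(σ√Δt) = e^(0.15·√0.25) = 1.0779, d = 1/u = 0.9277
Per-period rate: rΔt = 0.09·0.25 = 0.0225, so R = e^0.0225 = 1.0228
Risk-neutral probability p = (e^0.0225 − 0.9277)/(1.0779 − 0.9277) = 0.0950/0.1501 = 0.6328
Terminal stock prices: S_u = 113.2, S_d = 97.41
Terminal payoffs (S − K): max(13.18, 0) = 13.18, max(-2.587, 0) = 0
Node 0 (S = 105): V_0 = e^(−0.0225)·[0.6328·13.1778 + 0.3672·0.0000] = 8.1536

$8.15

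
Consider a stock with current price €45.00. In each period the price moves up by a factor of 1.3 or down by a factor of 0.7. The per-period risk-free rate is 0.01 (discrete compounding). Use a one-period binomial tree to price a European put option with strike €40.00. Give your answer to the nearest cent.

€4.07

Risk-neutral probability p = (1 + 0.01 − 0.7)/(1.3 − 0.7) = 0.3100/0.6000 = 0.5167
Terminal stock prices: S_u = 58.5, S_d = 31.5
Terminal payoffs (K − S): max(-18.5, 0) = 0, max(8.5, 0) = 8.5
Node 0 (S = 45): V_0 = 1/1.01·[0.5167·0.0000 + 0.4833·8.5000] = 4.0677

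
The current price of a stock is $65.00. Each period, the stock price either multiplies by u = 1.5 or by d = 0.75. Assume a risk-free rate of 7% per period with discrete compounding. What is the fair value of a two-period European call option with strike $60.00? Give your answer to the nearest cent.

$19.32

Risk-neutral probability p = (1 + 0.07 − 0.75)/(1.5 − 0.75) = 0.3200/0.7500 = 0.4267
Terminal stock prices: S_uu = 146.2, S_ud = 73.12, S_dd = 36.56
Terminal payoffs (S − K): max(86.25, 0) = 86.25, max(13.12, 0) = 13.12, max(-23.44, 0) = 0
Node u (S = 97.5): V_u = 1/1.07·[0.4267·86.2500 + 0.5733·13.1250] = 41.4252
Node d (S = 48.75): V_d = 1/1.07·[0.4267·13.1250 + 0.5733·0.0000] = 5.2336
Node 0 (S = 65): V_0 = 1/1.07·[0.4267·41.4252 + 0.5733·5.2336] = 19.3228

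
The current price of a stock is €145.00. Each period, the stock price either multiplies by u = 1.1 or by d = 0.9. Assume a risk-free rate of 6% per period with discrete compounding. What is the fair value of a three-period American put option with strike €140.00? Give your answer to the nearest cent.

Risk-neutral probability p = (1 + 0.06 − 0.9)/(1.1 − 0.9) = 0.1600/0.2000 = 0.8000
Terminal stock prices: S_uuu = 193, S_uud = 157.9, S_udd = 129.2, S_ddd = 105.7
Terminal payoffs (K − S): max(-53, 0) = 0, max(-17.91, 0) = 0, max(10.8, 0) = 10.8, max(34.29, 0) = 34.29
Node uu (S = 175.5): continuation = 1/1.06·[0.8000·0.0000 + 0.2000·0.0000] = 0.0000; exercise value = 0.0000 ≤ continuation, so V_uu = 0.0000
Node ud (S = 143.6): continuation = 1/1.06·[0.8000·0.0000 + 0.2000·10.8050] = 2.0387; exercise value = 0.0000 ≤ continuation, so V_ud = 2.0387
Node dd (S = 117.5): continuation = 1/1.06·[0.8000·10.8050 + 0.2000·34.2950] = 14.6255; exercise value = 22.5500 > continuation, so V_dd = 22.5500 (exercise)
Node u (S = 159.5): continuation = 1/1.06·[0.8000·0.0000 + 0.2000·2.0387] = 0.3847; exercise value = 0.0000 ≤ continuation, so V_u = 0.3847
Node d (S = 130.5): continuation = 1/1.06·[0.8000·2.0387 + 0.2000·22.5500] = 5.7933; exercise value = 9.5000 > continuation, so V_d = 9.5000 (exercise)
Node 0 (S = 145): continuation = 1/1.06·[0.8000·0.3847 + 0.2000·9.5000] = 2.0828; exercise value = 0.0000 ≤ continuation, so V_0 = 2.0828

€2.08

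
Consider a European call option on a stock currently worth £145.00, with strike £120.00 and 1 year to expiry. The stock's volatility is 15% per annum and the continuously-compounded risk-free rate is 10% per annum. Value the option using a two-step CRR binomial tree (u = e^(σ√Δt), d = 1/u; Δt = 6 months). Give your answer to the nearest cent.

CRR parameters: u = e^(σ√Δt) = e^(0.15·√0.5) = 1.1119, d = 1/u = 0.8994
Per-period rate: rΔt = 0.1·0.5 = 0.05, so R = e^0.05 = 1.0513
Risk-neutral probability p = (e^0.05 − 0.8994)/(1.1119 − 0.8994) = 0.1519/0.2125 = 0.7148
Terminal stock prices: S_uu = 179.3, S_ud = 145, S_dd = 117.3
Terminal payoffs (S − K): max(59.27, 0) = 59.27, max(25, 0) = 25, max(-2.716, 0) = 0
Node u (S = 161.2): V_u = e^(−0.05)·[0.7148·59.2651 + 0.2852·25.0000] = 47.0773
Node d (S = 130.4): V_d = e^(−0.05)·[0.7148·25.0000 + 0.2852·0.0000] = 16.9973
Node 0 (S = 145): V_0 = e^(−0.05)·[0.7148·47.0773 + 0.2852·16.9973] = 36.6194

£36.62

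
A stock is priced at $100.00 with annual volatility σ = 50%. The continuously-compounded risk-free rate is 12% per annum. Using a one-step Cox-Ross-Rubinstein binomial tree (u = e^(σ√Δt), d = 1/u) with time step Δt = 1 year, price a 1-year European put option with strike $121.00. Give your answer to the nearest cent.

CRR parameters: u = e^(σ√Δt) = e^(0.5·√1) = 1.6487, d = 1/u = 0.6065
Per-period rate: rΔt = 0.12·1 = 0.12, so R = e^0.12 = 1.1275
Risk-neutral probability p = (e^0.12 − 0.6065)/(1.6487 − 0.6065) = 0.5210/1.0422 = 0.4999
Terminal stock prices: S_u = 164.9, S_d = 60.65
Terminal payoffs (K − S): max(-43.87, 0) = 0, max(60.35, 0) = 60.35
Node 0 (S = 100): V_0 = e^(−0.12)·[0.4999·0.0000 + 0.5001·60.3469] = 26.7681

$26.77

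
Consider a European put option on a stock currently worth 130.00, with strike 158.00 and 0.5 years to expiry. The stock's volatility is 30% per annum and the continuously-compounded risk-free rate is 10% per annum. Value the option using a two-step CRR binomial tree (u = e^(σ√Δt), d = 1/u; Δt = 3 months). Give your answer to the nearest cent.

25.26

CRR parameters: u = e^(σ√Δt) = e^(0.3·√0.25) = 1.1618, d = 1/u = 0.8607
Per-period rate: rΔt = 0.1·0.25 = 0.025, so R = e^0.025 = 1.0253
Risk-neutral probability p = (e^0.025 − 0.8607)/(1.1618 − 0.8607) = 0.1646/0.3011 = 0.5466
Terminal stock prices: S_uu = 175.5, S_ud = 130, S_dd = 96.31
Terminal payoffs (K − S): max(-17.48, 0) = 0, max(28, 0) = 28, max(61.69, 0) = 61.69
Node u (S = 151): V_u = e^(−0.025)·[0.5466·0.0000 + 0.4534·28.0000] = 12.3807
Node d (S = 111.9): V_d = e^(−0.025)·[0.5466·28.0000 + 0.4534·61.6936] = 42.2069
Node 0 (S = 130): V_0 = e^(−0.025)·[0.5466·12.3807 + 0.4534·42.2069] = 25.2632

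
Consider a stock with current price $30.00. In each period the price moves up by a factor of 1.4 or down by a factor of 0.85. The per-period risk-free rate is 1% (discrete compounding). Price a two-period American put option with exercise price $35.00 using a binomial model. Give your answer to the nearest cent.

Risk-neutral probability p = (1 + 0.01 − 0.85)/(1.4 − 0.85) = 0.1600/0.5500 = 0.2909
Terminal stock prices: S_uu = 58.8, S_ud = 35.7, S_dd = 21.67
Terminal payoffs (K − S): max(-23.8, 0) = 0, max(-0.7, 0) = 0, max(13.33, 0) = 13.33
Node u (S = 42): continuation = 1/1.01·[0.2909·0.0000 + 0.7091·0.0000] = 0.0000; exercise value = 0.0000 ≤ continuation, so V_u = 0.0000
Node d (S = 25.5): continuation = 1/1.01·[0.2909·0.0000 + 0.7091·13.3250] = 9.3551; exercise value = 9.5000 > continuation, so V_d = 9.5000 (exercise)
Node 0 (S = 30): continuation = 1/1.01·[0.2909·0.0000 + 0.7091·9.5000] = 6.6697; exercise value = 5.0000 ≤ continuation, so V_0 = 6.6697

$6.67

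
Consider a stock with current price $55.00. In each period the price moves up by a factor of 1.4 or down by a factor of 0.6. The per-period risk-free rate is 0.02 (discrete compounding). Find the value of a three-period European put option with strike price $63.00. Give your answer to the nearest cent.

Risk-neutral probability p = (1 + 0.02 − 0.6)/(1.4 − 0.6) = 0.4200/0.8000 = 0.5250
Terminal stock prices: S_uuu = 150.9, S_uud = 64.68, S_udd = 27.72, S_ddd = 11.88
Terminal payoffs (K − S): max(-87.92, 0) = 0, max(-1.68, 0) = 0, max(35.28, 0) = 35.28, max(51.12, 0) = 51.12
Node uu (S = 107.8): V_uu = 1/1.02·[0.5250·0.0000 + 0.4750·0.0000] = 0.0000
Node ud (S = 46.2): V_ud = 1/1.02·[0.5250·0.0000 + 0.4750·35.2800] = 16.4294
Node dd (S = 19.8): V_dd = 1/1.02·[0.5250·35.2800 + 0.4750·51.1200] = 41.9647
Node u (S = 77): V_u = 1/1.02·[0.5250·0.0000 + 0.4750·16.4294] = 7.6510
Node d (S = 33): V_d = 1/1.02·[0.5250·16.4294 + 0.4750·41.9647] = 27.9987
Node 0 (S = 55): V_0 = 1/1.02·[0.5250·7.6510 + 0.4750·27.9987] = 16.9766

$16.98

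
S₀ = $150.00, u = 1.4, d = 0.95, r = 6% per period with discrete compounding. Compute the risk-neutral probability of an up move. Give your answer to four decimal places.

Risk-neutral probability p = (1 + 0.06 − 0.95)/(1.4 − 0.95) = 0.1100/0.4500 = 0.2444

p = 0.2444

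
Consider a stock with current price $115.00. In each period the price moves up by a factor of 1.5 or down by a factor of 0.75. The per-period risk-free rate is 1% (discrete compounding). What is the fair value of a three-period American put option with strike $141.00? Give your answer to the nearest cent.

$44.56

Risk-neutral probability p = (1 + 0.01 − 0.75)/(1.5 − 0.75) = 0.2600/0.7500 = 0.3467
Terminal stock prices: S_uuu = 388.1, S_uud = 194.1, S_udd = 97.03, S_ddd = 48.52
Terminal payoffs (K − S): max(-247.1, 0) = 0, max(-53.06, 0) = 0, max(43.97, 0) = 43.97, max(92.48, 0) = 92.48
Node uu (S = 258.8): continuation = 1/1.01·[0.3467·0.0000 + 0.6533·0.0000] = 0.0000; exercise value = 0.0000 ≤ continuation, so V_uu = 0.0000
Node ud (S = 129.4): continuation = 1/1.01·[0.3467·0.0000 + 0.6533·43.9688] = 28.4418; exercise value = 11.6250 ≤ continuation, so V_ud = 28.4418
Node dd (S = 64.69): continuation = 1/1.01·[0.3467·43.9688 + 0.6533·92.4844] = 74.9165; exercise value = 76.3125 > continuation, so V_dd = 76.3125 (exercise)
Node u (S = 172.5): continuation = 1/1.01·[0.3467·0.0000 + 0.6533·28.4418] = 18.3980; exercise value = 0.0000 ≤ continuation, so V_u = 18.3980
Node d (S = 86.25): continuation = 1/1.01·[0.3467·28.4418 + 0.6533·76.3125] = 59.1261; exercise value = 54.7500 ≤ continuation, so V_d = 59.1261
Node 0 (S = 115): continuation = 1/1.01·[0.3467·18.3980 + 0.6533·59.1261] = 44.5614; exercise value = 26.0000 ≤ continuation, so V_0 = 44.5614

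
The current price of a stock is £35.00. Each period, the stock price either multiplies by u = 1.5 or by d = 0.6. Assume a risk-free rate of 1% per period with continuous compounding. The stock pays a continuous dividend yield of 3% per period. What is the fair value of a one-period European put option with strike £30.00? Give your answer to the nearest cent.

Per-period risk-free factor R = e^0.01 = 1.0101; dividend-adjusted growth = e^(0.01−0.03) = 0.9802.
Risk-neutral probability p = (0.9802 − 0.6)/(1.5 − 0.6) = 0.3802/0.9000 = 0.4224
Terminal stock prices: S_u = 52.5, S_d = 21
Terminal payoffs (K − S): max(-22.5, 0) = 0, max(9, 0) = 9
Node 0 (S = 35): V_0 = e^(−0.01)·[0.4224·0.0000 + 0.5776·9.0000] = 5.1463

£5.15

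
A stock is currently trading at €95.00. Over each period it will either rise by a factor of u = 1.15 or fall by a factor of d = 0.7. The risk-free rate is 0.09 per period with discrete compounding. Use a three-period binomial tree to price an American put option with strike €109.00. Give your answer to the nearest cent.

€14.00

Risk-neutral probability p = (1 + 0.09 − 0.7)/(1.15 − 0.7) = 0.3900/0.4500 = 0.8667
Terminal stock prices: S_uuu = 144.5, S_uud = 87.95, S_udd = 53.53, S_ddd = 32.58
Terminal payoffs (K − S): max(-35.48, 0) = 0, max(21.05, 0) = 21.05, max(55.47, 0) = 55.47, max(76.42, 0) = 76.42
Node uu (S = 125.6): continuation = 1/1.09·[0.8667·0.0000 + 0.1333·21.0538] = 2.5754; exercise value = 0.0000 ≤ continuation, so V_uu = 2.5754
Node ud (S = 76.47): continuation = 1/1.09·[0.8667·21.0538 + 0.1333·55.4675] = 23.5250; exercise value = 32.5250 > continuation, so V_ud = 32.5250 (exercise)
Node dd (S = 46.55): continuation = 1/1.09·[0.8667·55.4675 + 0.1333·76.4150] = 53.4500; exercise value = 62.4500 > continuation, so V_dd = 62.4500 (exercise)
Node u (S = 109.2): continuation = 1/1.09·[0.8667·2.5754 + 0.1333·32.5250] = 6.0263; exercise value = 0.0000 ≤ continuation, so V_u = 6.0263
Node d (S = 66.5): continuation = 1/1.09·[0.8667·32.5250 + 0.1333·62.4500] = 33.5000; exercise value = 42.5000 > continuation, so V_d = 42.5000 (exercise)
Node 0 (S = 95): continuation = 1/1.09·[0.8667·6.0263 + 0.1333·42.5000] = 9.9903; exercise value = 14.0000 > continuation, so V_0 = 14.0000 (exercise)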